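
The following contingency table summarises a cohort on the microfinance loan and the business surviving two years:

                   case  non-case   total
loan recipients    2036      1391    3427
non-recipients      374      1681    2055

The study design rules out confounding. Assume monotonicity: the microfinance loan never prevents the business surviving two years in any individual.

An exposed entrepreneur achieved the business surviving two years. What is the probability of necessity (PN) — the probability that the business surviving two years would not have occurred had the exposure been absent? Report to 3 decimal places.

p₁ = P(outcome | exposed) = 2036/3427 = 0.59411
p₀ = P(outcome | unexposed) = 374/2055 = 0.182
Under exogeneity and monotonicity, PN = (p₁ − p₀) / p₁.
PN = (0.59411 − 0.182) / 0.59411 = 0.41211 / 0.59411 ≈ 0.6937

PN ≈ 0.694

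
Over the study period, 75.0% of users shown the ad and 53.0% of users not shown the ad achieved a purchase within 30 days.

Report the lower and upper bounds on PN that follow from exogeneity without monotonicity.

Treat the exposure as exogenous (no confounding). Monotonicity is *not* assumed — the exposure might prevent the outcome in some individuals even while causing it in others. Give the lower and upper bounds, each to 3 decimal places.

0.293 ≤ PN ≤ 0.627

p₁ = 0.75, p₀ = 0.53.
Under exogeneity alone the bounds on PN are max{0,(p₁−p₀)/p₁} ≤ PN ≤ min{1,(1−p₀)/p₁}.
  lower = (p₁ − p₀)/p₁ = 0.22 / 0.75 ≈ 0.2933
  upper = min{1, (1 − p₀)/p₁} = 0.47 / 0.75 ≈ 0.6267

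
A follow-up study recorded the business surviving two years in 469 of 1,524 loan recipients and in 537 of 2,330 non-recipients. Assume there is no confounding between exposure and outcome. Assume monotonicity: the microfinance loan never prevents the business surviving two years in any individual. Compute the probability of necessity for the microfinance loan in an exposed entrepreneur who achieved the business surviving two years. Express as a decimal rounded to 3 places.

PN ≈ 0.251

p₁ = P(outcome | exposed) = 469/1524 = 0.30774
p₀ = P(outcome | unexposed) = 537/2330 = 0.23047
Under exogeneity and monotonicity, PN = (p₁ − p₀) / p₁.
PN = (0.30774 − 0.23047) / 0.30774 = 0.077271 / 0.30774 ≈ 0.2511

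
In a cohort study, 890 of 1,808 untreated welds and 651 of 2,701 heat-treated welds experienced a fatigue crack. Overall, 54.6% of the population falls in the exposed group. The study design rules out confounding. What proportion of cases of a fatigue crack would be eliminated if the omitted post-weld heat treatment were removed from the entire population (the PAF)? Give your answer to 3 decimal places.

PAF ≈ 0.363

p₁ = P(outcome | exposed) = 890/1808 = 0.49226
p₀ = P(outcome | unexposed) = 651/2701 = 0.24102
Overall risk P(Y=1) = π·p₁ + (1−π)·p₀ = 0.546×0.49226 + 0.454×0.24102 = 0.3782.
Under exogeneity, PAF = [P(Y=1) − p₀] / P(Y=1).
PAF = (0.3782 − 0.24102) / 0.3782 ≈ 0.3627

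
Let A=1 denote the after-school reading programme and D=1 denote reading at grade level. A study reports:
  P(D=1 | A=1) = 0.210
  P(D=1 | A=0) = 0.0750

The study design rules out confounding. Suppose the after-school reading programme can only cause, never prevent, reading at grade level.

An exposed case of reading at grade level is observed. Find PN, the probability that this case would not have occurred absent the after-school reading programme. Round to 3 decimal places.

PN ≈ 0.643

Let p₁ = 0.21, p₀ = 0.075.
Under exogeneity and monotonicity, PN = (p₁ − p₀) / p₁.
PN = (0.21 − 0.075) / 0.21 = 0.135 / 0.21 ≈ 0.6429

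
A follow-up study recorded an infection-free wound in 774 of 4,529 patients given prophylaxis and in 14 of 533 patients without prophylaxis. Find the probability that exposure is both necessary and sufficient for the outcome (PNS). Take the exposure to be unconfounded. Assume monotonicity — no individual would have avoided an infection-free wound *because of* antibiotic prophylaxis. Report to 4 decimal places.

p₁ = P(outcome | exposed) = 774/4529 = 0.1709
p₀ = P(outcome | unexposed) = 14/533 = 0.026266
Under exogeneity and monotonicity, PNS = p₁ − p₀.
PNS = 0.1709 − 0.026266 = 0.14463

PNS ≈ 0.1446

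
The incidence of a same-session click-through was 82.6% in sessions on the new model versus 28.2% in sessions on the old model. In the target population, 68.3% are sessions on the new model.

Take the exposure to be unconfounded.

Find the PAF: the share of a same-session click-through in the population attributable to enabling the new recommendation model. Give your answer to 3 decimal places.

p₁ = 0.826, p₀ = 0.282.
Overall risk P(Y=1) = π·p₁ + (1−π)·p₀ = 0.683×0.826 + 0.317×0.282 = 0.65355.
Under exogeneity, PAF = [P(Y=1) − p₀] / P(Y=1).
PAF = (0.65355 − 0.282) / 0.65355 ≈ 0.5685

PAF ≈ 0.569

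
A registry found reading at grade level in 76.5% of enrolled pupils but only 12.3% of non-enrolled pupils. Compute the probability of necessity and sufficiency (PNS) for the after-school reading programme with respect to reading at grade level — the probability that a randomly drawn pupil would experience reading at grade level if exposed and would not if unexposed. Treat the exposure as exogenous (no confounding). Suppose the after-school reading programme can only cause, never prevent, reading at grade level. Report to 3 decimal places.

p₁ = 0.765, p₀ = 0.123.
Under exogeneity and monotonicity, PNS = p₁ − p₀.
PNS = 0.765 − 0.123 = 0.642

PNS ≈ 0.642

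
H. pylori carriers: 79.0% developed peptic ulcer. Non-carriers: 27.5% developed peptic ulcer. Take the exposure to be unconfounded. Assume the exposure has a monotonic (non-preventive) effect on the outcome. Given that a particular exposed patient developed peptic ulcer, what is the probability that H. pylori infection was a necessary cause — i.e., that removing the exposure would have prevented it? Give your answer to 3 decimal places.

PN ≈ 0.652

p₁ = 0.79, p₀ = 0.275.
Under exogeneity and monotonicity, PN = (p₁ − p₀) / p₁.
PN = (0.79 − 0.275) / 0.79 = 0.515 / 0.79 ≈ 0.6519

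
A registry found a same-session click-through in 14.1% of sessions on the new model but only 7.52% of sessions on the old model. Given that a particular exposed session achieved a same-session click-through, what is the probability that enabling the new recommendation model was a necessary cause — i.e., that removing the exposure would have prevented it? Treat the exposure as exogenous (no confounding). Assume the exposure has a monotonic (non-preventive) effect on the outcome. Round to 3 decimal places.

PN ≈ 0.467

p₁ = 0.141, p₀ = 0.0752.
Under exogeneity and monotonicity, PN = (p₁ − p₀) / p₁.
PN = (0.141 − 0.0752) / 0.141 = 0.0658 / 0.141 ≈ 0.4667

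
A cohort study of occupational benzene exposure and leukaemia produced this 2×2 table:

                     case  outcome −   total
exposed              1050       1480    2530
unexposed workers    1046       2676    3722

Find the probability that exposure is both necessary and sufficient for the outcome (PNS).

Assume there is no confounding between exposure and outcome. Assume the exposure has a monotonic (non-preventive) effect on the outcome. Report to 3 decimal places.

p₁ = P(outcome | exposed) = 1050/2530 = 0.41502
p₀ = P(outcome | unexposed) = 1046/3722 = 0.28103
Under exogeneity and monotonicity, PNS = p₁ − p₀.
PNS = 0.41502 − 0.28103 = 0.13399

PNS ≈ 0.134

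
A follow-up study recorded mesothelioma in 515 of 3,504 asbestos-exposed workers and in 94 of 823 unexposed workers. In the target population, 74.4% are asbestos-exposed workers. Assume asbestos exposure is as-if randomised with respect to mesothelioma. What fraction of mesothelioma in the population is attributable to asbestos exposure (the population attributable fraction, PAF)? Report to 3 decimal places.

PAF ≈ 0.176

p₁ = P(outcome | exposed) = 515/3504 = 0.14697
p₀ = P(outcome | unexposed) = 94/823 = 0.11422
Overall risk P(Y=1) = π·p₁ + (1−π)·p₀ = 0.744×0.14697 + 0.256×0.11422 = 0.13859.
Under exogeneity, PAF = [P(Y=1) − p₀] / P(Y=1).
PAF = (0.13859 − 0.11422) / 0.13859 ≈ 0.1759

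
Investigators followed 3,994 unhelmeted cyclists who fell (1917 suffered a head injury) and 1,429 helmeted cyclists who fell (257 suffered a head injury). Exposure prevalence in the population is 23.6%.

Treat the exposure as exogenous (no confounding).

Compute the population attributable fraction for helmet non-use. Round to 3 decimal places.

p₁ = P(outcome | exposed) = 1917/3994 = 0.47997
p₀ = P(outcome | unexposed) = 257/1429 = 0.17985
Overall risk P(Y=1) = π·p₁ + (1−π)·p₀ = 0.236×0.47997 + 0.764×0.17985 = 0.25068.
Under exogeneity, PAF = [P(Y=1) − p₀] / P(Y=1).
PAF = (0.25068 − 0.17985) / 0.25068 ≈ 0.2826

PAF ≈ 0.283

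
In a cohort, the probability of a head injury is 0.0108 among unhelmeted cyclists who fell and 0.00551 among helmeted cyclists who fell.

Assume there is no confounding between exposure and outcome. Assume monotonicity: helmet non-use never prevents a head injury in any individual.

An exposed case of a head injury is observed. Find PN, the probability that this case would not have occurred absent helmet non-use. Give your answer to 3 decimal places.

PN ≈ 0.490

Let p₁ = 0.0108, p₀ = 0.00551.
Under exogeneity and monotonicity, PN = (p₁ − p₀) / p₁.
PN = (0.0108 − 0.00551) / 0.0108 = 0.00529 / 0.0108 ≈ 0.4898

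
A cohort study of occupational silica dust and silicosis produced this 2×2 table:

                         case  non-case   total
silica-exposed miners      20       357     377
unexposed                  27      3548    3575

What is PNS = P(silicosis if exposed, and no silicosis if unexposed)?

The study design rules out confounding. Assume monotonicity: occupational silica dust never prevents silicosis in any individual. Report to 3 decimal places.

PNS ≈ 0.045

p₁ = P(outcome | exposed) = 20/377 = 0.05305
p₀ = P(outcome | unexposed) = 27/3575 = 0.0075524
Under exogeneity and monotonicity, PNS = p₁ − p₀.
PNS = 0.05305 − 0.0075524 = 0.045498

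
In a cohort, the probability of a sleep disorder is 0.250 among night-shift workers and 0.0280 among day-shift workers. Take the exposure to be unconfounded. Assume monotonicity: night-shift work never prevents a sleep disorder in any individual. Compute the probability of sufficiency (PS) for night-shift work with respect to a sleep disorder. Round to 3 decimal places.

Let p₁ = 0.25, p₀ = 0.028.
Under exogeneity and monotonicity, PS = (p₁ − p₀) / (1 − p₀).
PS = (0.25 − 0.028) / (1 − 0.028) = 0.222 / 0.972 ≈ 0.2284

PS ≈ 0.228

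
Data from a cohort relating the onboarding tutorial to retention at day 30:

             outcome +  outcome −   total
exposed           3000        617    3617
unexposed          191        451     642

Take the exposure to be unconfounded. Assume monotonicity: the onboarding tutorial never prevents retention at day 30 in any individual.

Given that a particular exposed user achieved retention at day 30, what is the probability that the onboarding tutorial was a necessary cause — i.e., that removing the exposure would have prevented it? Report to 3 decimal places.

p₁ = P(outcome | exposed) = 3000/3617 = 0.82942
p₀ = P(outcome | unexposed) = 191/642 = 0.29751
Under exogeneity and monotonicity, PN = (p₁ − p₀) / p₁.
PN = (0.82942 − 0.29751) / 0.82942 = 0.53191 / 0.82942 ≈ 0.6413

PN ≈ 0.641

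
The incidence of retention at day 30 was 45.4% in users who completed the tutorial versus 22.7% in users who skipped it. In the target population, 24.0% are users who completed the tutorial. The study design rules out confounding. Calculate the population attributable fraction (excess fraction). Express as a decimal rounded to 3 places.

p₁ = 0.454, p₀ = 0.227.
Overall risk P(Y=1) = π·p₁ + (1−π)·p₀ = 0.24×0.454 + 0.76×0.227 = 0.28148.
Under exogeneity, PAF = [P(Y=1) − p₀] / P(Y=1).
PAF = (0.28148 − 0.227) / 0.28148 ≈ 0.1935

PAF ≈ 0.194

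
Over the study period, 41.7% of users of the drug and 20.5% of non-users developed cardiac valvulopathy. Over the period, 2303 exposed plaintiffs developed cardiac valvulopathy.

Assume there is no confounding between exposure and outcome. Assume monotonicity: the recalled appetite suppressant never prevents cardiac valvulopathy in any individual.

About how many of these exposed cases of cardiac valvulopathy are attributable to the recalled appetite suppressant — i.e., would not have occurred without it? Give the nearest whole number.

about 1171 cases

p₁ = 0.417, p₀ = 0.205.
PN = (p₁ − p₀)/p₁ = (0.417 − 0.205) / 0.417 ≈ 0.50839.
Attributable cases ≈ PN × (exposed cases) = 0.50839 × 2303 ≈ 1170.83.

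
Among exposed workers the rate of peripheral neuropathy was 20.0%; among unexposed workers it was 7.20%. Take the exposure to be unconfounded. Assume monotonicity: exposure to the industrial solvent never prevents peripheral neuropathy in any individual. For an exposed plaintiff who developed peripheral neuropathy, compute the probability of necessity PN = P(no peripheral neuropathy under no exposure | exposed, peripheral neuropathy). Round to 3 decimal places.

PN ≈ 0.640

p₁ = 0.2, p₀ = 0.072.
Under exogeneity and monotonicity, PN = (p₁ − p₀) / p₁.
PN = (0.2 − 0.072) / 0.2 = 0.128 / 0.2 ≈ 0.6400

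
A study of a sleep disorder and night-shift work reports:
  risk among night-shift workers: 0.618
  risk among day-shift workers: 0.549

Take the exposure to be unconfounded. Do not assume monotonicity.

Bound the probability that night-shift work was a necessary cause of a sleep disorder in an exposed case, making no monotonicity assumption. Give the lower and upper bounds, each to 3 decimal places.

Let p₁ = 0.618, p₀ = 0.549.
Under exogeneity alone the bounds on PN are max{0,(p₁−p₀)/p₁} ≤ PN ≤ min{1,(1−p₀)/p₁}.
  lower = (p₁ − p₀)/p₁ = 0.069 / 0.618 ≈ 0.1117
  upper = min{1, (1 − p₀)/p₁} = 0.451 / 0.618 ≈ 0.7298

0.112 ≤ PN ≤ 0.730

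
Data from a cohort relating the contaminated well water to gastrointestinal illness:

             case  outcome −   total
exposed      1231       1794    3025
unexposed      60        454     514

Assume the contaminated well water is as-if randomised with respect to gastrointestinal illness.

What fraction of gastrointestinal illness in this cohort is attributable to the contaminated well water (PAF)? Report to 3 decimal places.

p₁ = P(outcome | exposed) = 1231/3025 = 0.40694
p₀ = P(outcome | unexposed) = 60/514 = 0.11673
Exposure prevalence π = 3025/3539 = 0.85476; overall risk P(Y=1) = 0.36479.
Under exogeneity, PAF = [P(Y=1) − p₀]/P(Y=1).
PAF = (0.36479 − 0.11673) / 0.36479 ≈ 0.6800

PAF ≈ 0.680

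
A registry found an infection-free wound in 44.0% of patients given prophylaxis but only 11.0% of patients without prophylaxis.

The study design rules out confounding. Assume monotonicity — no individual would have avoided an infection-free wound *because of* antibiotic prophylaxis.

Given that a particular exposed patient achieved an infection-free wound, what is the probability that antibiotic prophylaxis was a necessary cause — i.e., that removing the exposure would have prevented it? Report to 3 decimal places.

p₁ = 0.44, p₀ = 0.11.
Under exogeneity and monotonicity, PN = (p₁ − p₀) / p₁.
PN = (0.44 − 0.11) / 0.44 = 0.33 / 0.44 ≈ 0.7500

PN ≈ 0.750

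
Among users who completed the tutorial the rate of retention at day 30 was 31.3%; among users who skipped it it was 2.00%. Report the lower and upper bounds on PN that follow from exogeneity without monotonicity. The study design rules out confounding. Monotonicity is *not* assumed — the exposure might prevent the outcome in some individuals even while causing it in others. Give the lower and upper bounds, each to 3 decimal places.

0.936 ≤ PN ≤ 1.000

p₁ = 0.313, p₀ = 0.02.
Under exogeneity alone the bounds on PN are max{0,(p₁−p₀)/p₁} ≤ PN ≤ min{1,(1−p₀)/p₁}.
  lower = (p₁ − p₀)/p₁ = 0.293 / 0.313 ≈ 0.9361
  upper = min{1, (1 − p₀)/p₁} = 0.98 / 0.313 ≈ 3.1310 → capped at 1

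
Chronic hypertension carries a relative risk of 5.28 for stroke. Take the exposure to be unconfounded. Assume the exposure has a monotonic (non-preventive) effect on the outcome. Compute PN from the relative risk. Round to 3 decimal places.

Under exogeneity and monotonicity, PN = (RR − 1) / RR = 1 − 1/RR.
PN = (5.28 − 1) / 5.28 = 4.28 / 5.28 ≈ 0.8106

PN ≈ 0.811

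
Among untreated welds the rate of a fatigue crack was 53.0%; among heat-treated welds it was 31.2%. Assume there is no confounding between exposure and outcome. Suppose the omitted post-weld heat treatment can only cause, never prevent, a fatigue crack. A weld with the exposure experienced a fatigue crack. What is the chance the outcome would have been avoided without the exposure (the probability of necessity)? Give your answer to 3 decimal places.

p₁ = 0.53, p₀ = 0.312.
Under exogeneity and monotonicity, PN = (p₁ − p₀) / p₁.
PN = (0.53 − 0.312) / 0.53 = 0.218 / 0.53 ≈ 0.4113

PN ≈ 0.411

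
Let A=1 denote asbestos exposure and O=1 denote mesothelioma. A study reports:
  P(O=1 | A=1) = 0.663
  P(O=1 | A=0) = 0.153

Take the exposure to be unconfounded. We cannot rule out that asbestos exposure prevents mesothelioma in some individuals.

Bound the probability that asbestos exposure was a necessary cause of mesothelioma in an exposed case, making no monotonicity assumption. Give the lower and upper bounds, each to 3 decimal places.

Let p₁ = 0.663, p₀ = 0.153.
Under exogeneity alone the bounds on PN are max{0,(p₁−p₀)/p₁} ≤ PN ≤ min{1,(1−p₀)/p₁}.
  lower = (p₁ − p₀)/p₁ = 0.51 / 0.663 ≈ 0.7692
  upper = min{1, (1 − p₀)/p₁} = 0.847 / 0.663 ≈ 1.2775 → capped at 1

0.769 ≤ PN ≤ 1.000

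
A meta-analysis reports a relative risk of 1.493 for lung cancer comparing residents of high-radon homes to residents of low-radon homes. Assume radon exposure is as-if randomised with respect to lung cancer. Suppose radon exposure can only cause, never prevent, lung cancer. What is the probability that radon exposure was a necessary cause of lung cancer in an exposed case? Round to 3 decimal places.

PN ≈ 0.330

Under exogeneity and monotonicity, PN = (RR − 1) / RR = 1 − 1/RR.
PN = (1.493 − 1) / 1.493 = 0.493 / 1.493 ≈ 0.3302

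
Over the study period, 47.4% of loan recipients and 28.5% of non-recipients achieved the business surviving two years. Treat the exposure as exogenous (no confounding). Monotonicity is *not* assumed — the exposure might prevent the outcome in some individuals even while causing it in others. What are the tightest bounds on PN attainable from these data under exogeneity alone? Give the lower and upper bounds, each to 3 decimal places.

0.399 ≤ PN ≤ 1.000

p₁ = 0.474, p₀ = 0.285.
Under exogeneity alone the bounds on PN are max{0,(p₁−p₀)/p₁} ≤ PN ≤ min{1,(1−p₀)/p₁}.
  lower = (p₁ − p₀)/p₁ = 0.189 / 0.474 ≈ 0.3987
  upper = min{1, (1 − p₀)/p₁} = 0.715 / 0.474 ≈ 1.5084 → capped at 1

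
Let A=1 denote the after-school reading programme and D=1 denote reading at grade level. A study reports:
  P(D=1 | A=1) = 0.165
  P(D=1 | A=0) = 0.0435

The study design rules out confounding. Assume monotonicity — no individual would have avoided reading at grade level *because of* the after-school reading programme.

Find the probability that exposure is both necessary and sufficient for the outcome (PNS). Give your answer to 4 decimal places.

Let p₁ = 0.165, p₀ = 0.0435.
Under exogeneity and monotonicity, PNS = p₁ − p₀.
PNS = 0.165 − 0.0435 = 0.1215

PNS ≈ 0.1215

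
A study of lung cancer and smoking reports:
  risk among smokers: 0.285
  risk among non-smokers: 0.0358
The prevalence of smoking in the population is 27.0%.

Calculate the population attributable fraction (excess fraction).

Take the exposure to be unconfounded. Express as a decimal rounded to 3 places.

Let p₁ = 0.285, p₀ = 0.0358.
Overall risk P(Y=1) = π·p₁ + (1−π)·p₀ = 0.27×0.285 + 0.73×0.0358 = 0.10308.
Under exogeneity, PAF = [P(Y=1) − p₀] / P(Y=1).
PAF = (0.10308 − 0.0358) / 0.10308 ≈ 0.6527

PAF ≈ 0.653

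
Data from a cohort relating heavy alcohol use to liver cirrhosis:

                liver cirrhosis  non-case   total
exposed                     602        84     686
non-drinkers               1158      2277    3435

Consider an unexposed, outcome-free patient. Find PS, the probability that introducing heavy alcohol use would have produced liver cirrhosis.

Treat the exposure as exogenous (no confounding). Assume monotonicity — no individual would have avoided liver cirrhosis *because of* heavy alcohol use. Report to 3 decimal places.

PS ≈ 0.815

p₁ = P(outcome | exposed) = 602/686 = 0.87755
p₀ = P(outcome | unexposed) = 1158/3435 = 0.33712
Under exogeneity and monotonicity, PS = (p₁ − p₀) / (1 − p₀).
PS = (0.87755 − 0.33712) / (1 − 0.33712) = 0.54043 / 0.66288 ≈ 0.8153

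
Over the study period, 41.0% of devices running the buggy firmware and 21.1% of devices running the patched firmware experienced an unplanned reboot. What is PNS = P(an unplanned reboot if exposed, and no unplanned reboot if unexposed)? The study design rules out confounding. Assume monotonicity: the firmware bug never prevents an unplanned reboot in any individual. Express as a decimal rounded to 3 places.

p₁ = 0.41, p₀ = 0.211.
Under exogeneity and monotonicity, PNS = p₁ − p₀.
PNS = 0.41 − 0.211 = 0.199

PNS ≈ 0.199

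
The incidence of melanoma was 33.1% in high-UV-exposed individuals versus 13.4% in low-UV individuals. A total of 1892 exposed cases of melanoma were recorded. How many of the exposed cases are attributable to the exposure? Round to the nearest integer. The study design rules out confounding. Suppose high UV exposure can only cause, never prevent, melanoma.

about 1126 cases

p₁ = 0.331, p₀ = 0.134.
PN = (p₁ − p₀)/p₁ = (0.331 − 0.134) / 0.331 ≈ 0.59517.
Attributable cases ≈ PN × (exposed cases) = 0.59517 × 1892 ≈ 1126.05.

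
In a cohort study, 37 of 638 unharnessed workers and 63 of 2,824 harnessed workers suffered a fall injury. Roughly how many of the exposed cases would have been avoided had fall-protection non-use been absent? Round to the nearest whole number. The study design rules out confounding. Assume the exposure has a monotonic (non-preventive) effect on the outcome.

p₁ = P(outcome | exposed) = 37/638 = 0.057994
p₀ = P(outcome | unexposed) = 63/2824 = 0.022309
PN = (p₁ − p₀)/p₁ = (0.057994 − 0.022309) / 0.057994 ≈ 0.61532.
Attributable cases ≈ PN × (exposed cases) = 0.61532 × 37 ≈ 22.77.

about 23 cases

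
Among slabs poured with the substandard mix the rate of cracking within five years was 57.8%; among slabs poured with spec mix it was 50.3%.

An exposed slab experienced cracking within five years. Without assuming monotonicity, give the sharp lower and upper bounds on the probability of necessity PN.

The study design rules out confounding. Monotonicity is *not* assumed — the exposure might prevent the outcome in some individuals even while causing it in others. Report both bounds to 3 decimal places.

0.130 ≤ PN ≤ 0.860

p₁ = 0.578, p₀ = 0.503.
Under exogeneity alone the bounds on PN are max{0,(p₁−p₀)/p₁} ≤ PN ≤ min{1,(1−p₀)/p₁}.
  lower = (p₁ − p₀)/p₁ = 0.075 / 0.578 ≈ 0.1298
  upper = min{1, (1 − p₀)/p₁} = 0.497 / 0.578 ≈ 0.8599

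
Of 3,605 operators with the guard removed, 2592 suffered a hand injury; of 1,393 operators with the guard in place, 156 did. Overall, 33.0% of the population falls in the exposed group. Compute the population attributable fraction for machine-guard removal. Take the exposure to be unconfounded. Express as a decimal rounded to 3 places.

PAF ≈ 0.641

p₁ = P(outcome | exposed) = 2592/3605 = 0.719
p₀ = P(outcome | unexposed) = 156/1393 = 0.11199
Overall risk P(Y=1) = π·p₁ + (1−π)·p₀ = 0.33×0.719 + 0.67×0.11199 = 0.3123.
Under exogeneity, PAF = [P(Y=1) − p₀] / P(Y=1).
PAF = (0.3123 − 0.11199) / 0.3123 ≈ 0.6414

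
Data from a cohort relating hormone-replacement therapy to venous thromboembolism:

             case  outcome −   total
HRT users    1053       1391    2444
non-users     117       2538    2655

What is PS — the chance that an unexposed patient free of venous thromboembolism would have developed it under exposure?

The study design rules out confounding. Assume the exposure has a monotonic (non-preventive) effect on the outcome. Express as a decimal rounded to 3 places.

PS ≈ 0.405

p₁ = P(outcome | exposed) = 1053/2444 = 0.43085
p₀ = P(outcome | unexposed) = 117/2655 = 0.044068
Under exogeneity and monotonicity, PS = (p₁ − p₀) / (1 − p₀).
PS = (0.43085 − 0.044068) / (1 − 0.044068) = 0.38678 / 0.95593 ≈ 0.4046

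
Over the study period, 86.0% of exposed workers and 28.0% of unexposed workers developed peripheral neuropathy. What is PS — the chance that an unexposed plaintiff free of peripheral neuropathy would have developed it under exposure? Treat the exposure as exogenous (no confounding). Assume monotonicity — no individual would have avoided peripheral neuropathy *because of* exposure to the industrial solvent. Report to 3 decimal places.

PS ≈ 0.806

p₁ = 0.86, p₀ = 0.28.
Under exogeneity and monotonicity, PS = (p₁ − p₀) / (1 − p₀).
PS = (0.86 − 0.28) / (1 − 0.28) = 0.58 / 0.72 ≈ 0.8056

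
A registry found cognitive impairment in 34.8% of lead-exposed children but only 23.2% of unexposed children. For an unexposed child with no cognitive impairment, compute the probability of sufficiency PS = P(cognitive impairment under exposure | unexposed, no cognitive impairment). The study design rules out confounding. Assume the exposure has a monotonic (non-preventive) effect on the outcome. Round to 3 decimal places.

p₁ = 0.348, p₀ = 0.232.
Under exogeneity and monotonicity, PS = (p₁ − p₀) / (1 − p₀).
PS = (0.348 − 0.232) / (1 − 0.232) = 0.116 / 0.768 ≈ 0.1510

PS ≈ 0.151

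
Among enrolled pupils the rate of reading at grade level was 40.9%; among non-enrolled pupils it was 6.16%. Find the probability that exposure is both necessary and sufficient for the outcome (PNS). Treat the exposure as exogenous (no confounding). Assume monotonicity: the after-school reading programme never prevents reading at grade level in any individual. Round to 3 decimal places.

p₁ = 0.409, p₀ = 0.0616.
Under exogeneity and monotonicity, PNS = p₁ − p₀.
PNS = 0.409 − 0.0616 = 0.3474

PNS ≈ 0.347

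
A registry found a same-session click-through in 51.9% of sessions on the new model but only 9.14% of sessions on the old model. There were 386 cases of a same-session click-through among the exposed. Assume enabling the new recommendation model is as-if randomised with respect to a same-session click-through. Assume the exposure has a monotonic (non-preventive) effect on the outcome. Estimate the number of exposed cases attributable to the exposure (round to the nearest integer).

about 318 cases

p₁ = 0.519, p₀ = 0.0914.
PN = (p₁ − p₀)/p₁ = (0.519 − 0.0914) / 0.519 ≈ 0.82389.
Attributable cases ≈ PN × (exposed cases) = 0.82389 × 386 ≈ 318.02.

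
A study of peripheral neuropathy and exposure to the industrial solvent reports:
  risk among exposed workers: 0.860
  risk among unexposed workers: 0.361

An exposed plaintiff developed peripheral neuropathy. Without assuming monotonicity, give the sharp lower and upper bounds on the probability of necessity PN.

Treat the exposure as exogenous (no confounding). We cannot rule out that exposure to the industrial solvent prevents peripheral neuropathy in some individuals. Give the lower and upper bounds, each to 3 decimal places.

Let p₁ = 0.86, p₀ = 0.361.
Under exogeneity alone the bounds on PN are max{0,(p₁−p₀)/p₁} ≤ PN ≤ min{1,(1−p₀)/p₁}.
  lower = (p₁ − p₀)/p₁ = 0.499 / 0.86 ≈ 0.5802
  upper = min{1, (1 − p₀)/p₁} = 0.639 / 0.86 ≈ 0.7430

0.580 ≤ PN ≤ 0.743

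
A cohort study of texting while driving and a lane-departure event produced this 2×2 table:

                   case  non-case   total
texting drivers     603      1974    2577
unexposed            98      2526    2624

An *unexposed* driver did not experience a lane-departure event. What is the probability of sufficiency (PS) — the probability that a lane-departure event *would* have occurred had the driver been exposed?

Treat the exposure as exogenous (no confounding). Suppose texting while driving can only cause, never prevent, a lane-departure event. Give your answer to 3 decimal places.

PS ≈ 0.204

p₁ = P(outcome | exposed) = 603/2577 = 0.23399
p₀ = P(outcome | unexposed) = 98/2624 = 0.037348
Under exogeneity and monotonicity, PS = (p₁ − p₀) / (1 − p₀).
PS = (0.23399 − 0.037348) / (1 − 0.037348) = 0.19665 / 0.96265 ≈ 0.2043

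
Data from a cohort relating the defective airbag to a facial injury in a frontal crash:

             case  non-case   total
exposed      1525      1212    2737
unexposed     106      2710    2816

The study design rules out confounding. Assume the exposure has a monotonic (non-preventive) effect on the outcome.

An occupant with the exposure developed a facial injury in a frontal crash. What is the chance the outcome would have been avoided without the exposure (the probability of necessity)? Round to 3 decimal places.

p₁ = P(outcome | exposed) = 1525/2737 = 0.55718
p₀ = P(outcome | unexposed) = 106/2816 = 0.037642
Under exogeneity and monotonicity, PN = (p₁ − p₀)/p₁.
PN = (0.55718 − 0.037642) / 0.55718 ≈ 0.9324

PN ≈ 0.932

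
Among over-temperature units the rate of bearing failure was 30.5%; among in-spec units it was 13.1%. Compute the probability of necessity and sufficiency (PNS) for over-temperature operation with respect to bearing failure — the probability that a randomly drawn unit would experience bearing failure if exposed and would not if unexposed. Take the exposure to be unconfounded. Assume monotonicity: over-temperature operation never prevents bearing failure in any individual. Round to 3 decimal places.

PNS ≈ 0.174

p₁ = 0.305, p₀ = 0.131.
Under exogeneity and monotonicity, PNS = p₁ − p₀.
PNS = 0.305 − 0.131 = 0.174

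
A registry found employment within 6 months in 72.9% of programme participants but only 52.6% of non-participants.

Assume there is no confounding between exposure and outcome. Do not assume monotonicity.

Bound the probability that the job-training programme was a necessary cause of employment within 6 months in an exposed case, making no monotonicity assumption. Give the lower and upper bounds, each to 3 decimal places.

0.278 ≤ PN ≤ 0.650

p₁ = 0.729, p₀ = 0.526.
Under exogeneity alone the bounds on PN are max{0,(p₁−p₀)/p₁} ≤ PN ≤ min{1,(1−p₀)/p₁}.
  lower = (p₁ − p₀)/p₁ = 0.203 / 0.729 ≈ 0.2785
  upper = min{1, (1 − p₀)/p₁} = 0.474 / 0.729 ≈ 0.6502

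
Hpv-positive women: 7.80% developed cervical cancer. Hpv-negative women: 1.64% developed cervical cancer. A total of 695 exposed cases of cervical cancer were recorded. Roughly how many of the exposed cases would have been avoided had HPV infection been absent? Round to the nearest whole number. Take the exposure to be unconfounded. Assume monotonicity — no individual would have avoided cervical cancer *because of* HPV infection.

p₁ = 0.078, p₀ = 0.0164.
PN = (p₁ − p₀)/p₁ = (0.078 − 0.0164) / 0.078 ≈ 0.78974.
Attributable cases ≈ PN × (exposed cases) = 0.78974 × 695 ≈ 548.87.

about 549 cases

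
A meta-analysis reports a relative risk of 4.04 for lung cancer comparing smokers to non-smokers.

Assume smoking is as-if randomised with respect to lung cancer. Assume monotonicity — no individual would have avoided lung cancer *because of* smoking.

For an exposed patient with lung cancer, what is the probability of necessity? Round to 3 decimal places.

PN ≈ 0.752

Under exogeneity and monotonicity, PN = (RR − 1) / RR = 1 − 1/RR.
PN = (4.04 − 1) / 4.04 = 3.04 / 4.04 ≈ 0.7525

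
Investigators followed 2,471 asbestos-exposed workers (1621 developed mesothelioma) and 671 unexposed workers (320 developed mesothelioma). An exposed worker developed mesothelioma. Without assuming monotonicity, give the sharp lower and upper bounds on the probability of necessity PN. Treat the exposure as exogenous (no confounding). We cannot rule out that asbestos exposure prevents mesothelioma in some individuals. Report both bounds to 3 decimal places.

p₁ = P(outcome | exposed) = 1621/2471 = 0.65601
p₀ = P(outcome | unexposed) = 320/671 = 0.4769
Under exogeneity alone the bounds on PN are max{0,(p₁−p₀)/p₁} ≤ PN ≤ min{1,(1−p₀)/p₁}.
  lower = (p₁ − p₀)/p₁ = 0.17911 / 0.65601 ≈ 0.2730
  upper = min{1, (1 − p₀)/p₁} = 0.5231 / 0.65601 ≈ 0.7974

0.273 ≤ PN ≤ 0.797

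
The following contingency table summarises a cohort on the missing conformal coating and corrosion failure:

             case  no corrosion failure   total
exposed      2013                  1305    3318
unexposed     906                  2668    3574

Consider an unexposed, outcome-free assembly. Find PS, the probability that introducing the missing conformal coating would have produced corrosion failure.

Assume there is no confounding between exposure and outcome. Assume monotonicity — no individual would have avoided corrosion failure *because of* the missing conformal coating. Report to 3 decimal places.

p₁ = P(outcome | exposed) = 2013/3318 = 0.60669
p₀ = P(outcome | unexposed) = 906/3574 = 0.2535
Under exogeneity and monotonicity, PS = (p₁ − p₀)/(1 − p₀).
PS = (0.60669 − 0.2535) / 0.7465 ≈ 0.4731

PS ≈ 0.473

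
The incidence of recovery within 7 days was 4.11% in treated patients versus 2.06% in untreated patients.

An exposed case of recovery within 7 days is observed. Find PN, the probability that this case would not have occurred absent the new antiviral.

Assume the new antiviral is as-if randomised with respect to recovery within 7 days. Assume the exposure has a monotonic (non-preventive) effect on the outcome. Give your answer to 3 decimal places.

p₁ = 0.0411, p₀ = 0.0206.
Under exogeneity and monotonicity, PN = (p₁ − p₀) / p₁.
PN = (0.0411 − 0.0206) / 0.0411 = 0.0205 / 0.0411 ≈ 0.4988

PN ≈ 0.499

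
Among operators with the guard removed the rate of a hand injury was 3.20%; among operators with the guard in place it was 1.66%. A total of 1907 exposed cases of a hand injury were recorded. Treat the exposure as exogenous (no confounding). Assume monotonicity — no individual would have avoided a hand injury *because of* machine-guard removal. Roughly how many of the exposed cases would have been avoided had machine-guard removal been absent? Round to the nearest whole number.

about 918 cases

p₁ = 0.032, p₀ = 0.0166.
PN = (p₁ − p₀)/p₁ = (0.032 − 0.0166) / 0.032 ≈ 0.48125.
Attributable cases ≈ PN × (exposed cases) = 0.48125 × 1907 ≈ 917.74.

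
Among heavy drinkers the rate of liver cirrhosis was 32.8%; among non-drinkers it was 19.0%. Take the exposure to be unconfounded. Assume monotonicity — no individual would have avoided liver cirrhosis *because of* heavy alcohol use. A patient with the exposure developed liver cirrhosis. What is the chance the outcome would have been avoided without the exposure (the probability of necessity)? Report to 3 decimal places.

p₁ = 0.328, p₀ = 0.19.
Under exogeneity and monotonicity, PN = (p₁ − p₀) / p₁.
PN = (0.328 − 0.19) / 0.328 = 0.138 / 0.328 ≈ 0.4207

PN ≈ 0.421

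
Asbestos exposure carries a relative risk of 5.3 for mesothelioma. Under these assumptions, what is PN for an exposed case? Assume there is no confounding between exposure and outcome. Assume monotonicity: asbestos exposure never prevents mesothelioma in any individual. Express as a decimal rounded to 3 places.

Under exogeneity and monotonicity, PN = (RR − 1) / RR = 1 − 1/RR.
PN = (5.3 − 1) / 5.3 = 4.3 / 5.3 ≈ 0.8113

PN ≈ 0.811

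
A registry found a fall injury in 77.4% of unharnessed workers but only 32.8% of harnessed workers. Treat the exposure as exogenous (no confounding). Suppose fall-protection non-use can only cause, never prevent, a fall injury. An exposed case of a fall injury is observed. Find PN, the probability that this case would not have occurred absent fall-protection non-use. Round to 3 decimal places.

PN ≈ 0.576

p₁ = 0.774, p₀ = 0.328.
Under exogeneity and monotonicity, PN = (p₁ − p₀) / p₁.
PN = (0.774 − 0.328) / 0.774 = 0.446 / 0.774 ≈ 0.5762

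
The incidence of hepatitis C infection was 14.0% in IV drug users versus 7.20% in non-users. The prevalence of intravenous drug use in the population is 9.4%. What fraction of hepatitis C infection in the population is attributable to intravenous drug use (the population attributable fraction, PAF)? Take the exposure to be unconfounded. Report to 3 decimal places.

PAF ≈ 0.082

p₁ = 0.14, p₀ = 0.072.
Overall risk P(Y=1) = π·p₁ + (1−π)·p₀ = 0.094×0.14 + 0.906×0.072 = 0.078392.
Under exogeneity, PAF = [P(Y=1) − p₀] / P(Y=1).
PAF = (0.078392 − 0.072) / 0.078392 ≈ 0.0815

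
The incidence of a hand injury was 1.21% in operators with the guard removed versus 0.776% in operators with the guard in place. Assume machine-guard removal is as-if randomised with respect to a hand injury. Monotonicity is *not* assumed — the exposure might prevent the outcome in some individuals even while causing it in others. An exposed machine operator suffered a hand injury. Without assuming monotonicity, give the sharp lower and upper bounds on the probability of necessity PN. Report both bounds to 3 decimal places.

p₁ = 0.0121, p₀ = 0.00776.
Under exogeneity alone the bounds on PN are max{0,(p₁−p₀)/p₁} ≤ PN ≤ min{1,(1−p₀)/p₁}.
  lower = (p₁ − p₀)/p₁ = 0.00434 / 0.0121 ≈ 0.3587
  upper = min{1, (1 − p₀)/p₁} = 0.99224 / 0.0121 ≈ 82.0033 → capped at 1

0.359 ≤ PN ≤ 1.000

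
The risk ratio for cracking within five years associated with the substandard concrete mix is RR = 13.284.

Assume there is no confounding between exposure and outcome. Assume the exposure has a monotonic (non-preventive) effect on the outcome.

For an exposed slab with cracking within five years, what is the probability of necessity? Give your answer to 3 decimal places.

PN ≈ 0.925

Under exogeneity and monotonicity, PN = (RR − 1) / RR = 1 − 1/RR.
PN = (13.284 − 1) / 13.284 = 12.28 / 13.284 ≈ 0.9247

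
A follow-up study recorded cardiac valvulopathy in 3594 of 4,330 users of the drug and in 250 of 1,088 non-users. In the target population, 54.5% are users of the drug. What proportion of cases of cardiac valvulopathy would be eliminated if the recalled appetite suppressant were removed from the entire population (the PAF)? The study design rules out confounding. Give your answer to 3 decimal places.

p₁ = P(outcome | exposed) = 3594/4330 = 0.83002
p₀ = P(outcome | unexposed) = 250/1088 = 0.22978
Overall risk P(Y=1) = π·p₁ + (1−π)·p₀ = 0.545×0.83002 + 0.455×0.22978 = 0.55691.
Under exogeneity, PAF = [P(Y=1) − p₀] / P(Y=1).
PAF = (0.55691 − 0.22978) / 0.55691 ≈ 0.5874

PAF ≈ 0.587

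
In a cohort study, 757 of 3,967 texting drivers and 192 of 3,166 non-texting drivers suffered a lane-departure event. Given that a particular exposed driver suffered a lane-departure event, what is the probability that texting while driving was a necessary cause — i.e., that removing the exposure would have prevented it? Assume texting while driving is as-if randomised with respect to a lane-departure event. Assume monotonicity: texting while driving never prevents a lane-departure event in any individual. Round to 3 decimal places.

PN ≈ 0.682

p₁ = P(outcome | exposed) = 757/3967 = 0.19082
p₀ = P(outcome | unexposed) = 192/3166 = 0.060644
Under exogeneity and monotonicity, PN = (p₁ − p₀) / p₁.
PN = (0.19082 − 0.060644) / 0.19082 = 0.13018 / 0.19082 ≈ 0.6822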